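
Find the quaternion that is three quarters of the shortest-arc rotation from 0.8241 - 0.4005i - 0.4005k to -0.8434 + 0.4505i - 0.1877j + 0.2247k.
0.8441 - 0.4408i + 0.1415j - 0.2706k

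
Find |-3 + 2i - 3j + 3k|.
√31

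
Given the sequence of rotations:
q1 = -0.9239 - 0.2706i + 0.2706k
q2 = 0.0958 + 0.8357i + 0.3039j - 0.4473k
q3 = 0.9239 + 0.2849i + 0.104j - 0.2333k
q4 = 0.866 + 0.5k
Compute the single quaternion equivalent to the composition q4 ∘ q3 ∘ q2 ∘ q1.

q2 · q1 = 0.2587 - 0.7158i - 0.3859j + 0.5214k
q3 · q2 · q1 = 0.6047 - 0.6234i - 0.3112j + 0.3859k
q4 · q3 · q2 · q1 = 0.3307 - 0.3843i - 0.5812j + 0.6365k
0.3307 - 0.3843i - 0.5812j + 0.6365k


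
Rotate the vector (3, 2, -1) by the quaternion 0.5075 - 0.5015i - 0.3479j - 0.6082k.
(1.73, -2.223, 2.463)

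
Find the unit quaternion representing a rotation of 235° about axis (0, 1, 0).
-0.4617 + 0.887j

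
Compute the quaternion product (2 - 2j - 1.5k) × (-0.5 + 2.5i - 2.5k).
-4.75 + 10i - 2.75j + 0.75k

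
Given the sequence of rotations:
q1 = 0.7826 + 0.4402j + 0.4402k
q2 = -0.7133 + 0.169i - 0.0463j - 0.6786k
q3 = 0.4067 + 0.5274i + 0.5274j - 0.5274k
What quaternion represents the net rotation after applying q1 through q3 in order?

q2 · q1 = -0.2391 + 0.4106i - 0.4246j - 0.7707k
q3 · q2 · q1 = -0.4963 - 0.5895i - 0.1089j - 0.6278k
-0.4963 - 0.5895i - 0.1089j - 0.6278k


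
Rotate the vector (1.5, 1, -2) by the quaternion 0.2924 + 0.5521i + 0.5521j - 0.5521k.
(1.177, 2.076, -1.247)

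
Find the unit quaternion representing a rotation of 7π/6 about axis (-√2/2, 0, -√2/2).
-0.2588 - 0.683i - 0.683k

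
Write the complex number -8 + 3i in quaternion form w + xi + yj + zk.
-8 + 3i + 0j + 0k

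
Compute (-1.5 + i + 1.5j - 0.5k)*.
-1.5 - i - 1.5j + 0.5k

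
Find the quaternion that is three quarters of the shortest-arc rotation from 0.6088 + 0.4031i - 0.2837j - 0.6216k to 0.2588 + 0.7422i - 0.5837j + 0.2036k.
0.3937 + 0.7272i - 0.5619j - 0.0197k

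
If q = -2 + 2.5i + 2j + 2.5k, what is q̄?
-2 - 2.5i - 2j - 2.5k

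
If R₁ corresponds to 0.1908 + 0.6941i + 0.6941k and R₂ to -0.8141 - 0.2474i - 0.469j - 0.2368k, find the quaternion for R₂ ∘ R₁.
0.1808 - 0.9378i - 0.0821j - 0.2847k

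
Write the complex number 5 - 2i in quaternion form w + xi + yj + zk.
5 - 2i + 0j + 0k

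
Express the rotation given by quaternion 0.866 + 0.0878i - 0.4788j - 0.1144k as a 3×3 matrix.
[[0.5153, 0.1141, -0.8494], [-0.2822, 0.9584, -0.0425], [0.8092, 0.2616, 0.5261]]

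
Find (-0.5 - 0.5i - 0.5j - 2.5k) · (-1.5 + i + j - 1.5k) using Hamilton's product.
-2 + 3.5i - 3j + 4.5k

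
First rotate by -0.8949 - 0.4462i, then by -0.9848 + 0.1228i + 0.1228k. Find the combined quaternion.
0.9361 + 0.3295i - 0.0548j - 0.1099k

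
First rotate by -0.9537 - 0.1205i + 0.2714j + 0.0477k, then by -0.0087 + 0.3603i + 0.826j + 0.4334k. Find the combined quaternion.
-0.1931 - 0.4208i - 0.8595j - 0.2164k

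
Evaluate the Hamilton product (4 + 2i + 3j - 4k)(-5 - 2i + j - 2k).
-27 - 20i + j + 20k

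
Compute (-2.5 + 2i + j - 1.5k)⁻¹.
-0.1852 - 0.1481i - 0.0741j + 0.1111k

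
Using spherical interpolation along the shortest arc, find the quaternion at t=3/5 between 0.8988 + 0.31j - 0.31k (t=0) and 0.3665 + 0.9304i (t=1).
0.7134 + 0.6652i + 0.1557j - 0.1557k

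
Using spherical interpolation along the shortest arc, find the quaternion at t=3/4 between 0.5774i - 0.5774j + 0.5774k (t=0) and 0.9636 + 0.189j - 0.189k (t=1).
-0.8378 + 0.196i - 0.3603j + 0.3603k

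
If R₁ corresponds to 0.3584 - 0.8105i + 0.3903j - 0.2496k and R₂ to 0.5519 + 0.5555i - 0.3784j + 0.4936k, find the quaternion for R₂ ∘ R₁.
0.9189 - 0.3464i - 0.1816j - 0.0507k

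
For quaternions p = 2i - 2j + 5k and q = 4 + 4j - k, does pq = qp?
No: pq = 13 - 10i - 6j + 28k ≠ 13 + 26i - 10j + 12k = qp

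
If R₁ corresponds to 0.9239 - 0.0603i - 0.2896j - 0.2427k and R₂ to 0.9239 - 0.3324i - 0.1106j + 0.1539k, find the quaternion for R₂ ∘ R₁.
0.8389 - 0.2914i - 0.4597j + 0.0076k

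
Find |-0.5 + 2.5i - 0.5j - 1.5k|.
3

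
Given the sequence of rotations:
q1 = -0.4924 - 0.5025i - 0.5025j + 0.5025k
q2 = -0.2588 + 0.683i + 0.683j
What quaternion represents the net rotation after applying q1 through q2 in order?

q2 · q1 = 0.8138 + 0.1369i - 0.5495j - 0.13k
0.8138 + 0.1369i - 0.5495j - 0.13k


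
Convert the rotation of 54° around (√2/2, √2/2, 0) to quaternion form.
0.891 + 0.321i + 0.321j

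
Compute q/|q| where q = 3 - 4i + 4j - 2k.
0.4472 - 0.5963i + 0.5963j - 0.2981k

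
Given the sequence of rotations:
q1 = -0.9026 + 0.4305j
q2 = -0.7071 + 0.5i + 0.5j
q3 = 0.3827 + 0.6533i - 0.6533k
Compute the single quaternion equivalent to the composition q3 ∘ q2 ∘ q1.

q2 · q1 = 0.423 - 0.4513i - 0.7557j + 0.2152k
q3 · q2 · q1 = 0.5973 - 0.3901i - 0.135j - 0.6877k
0.5973 - 0.3901i - 0.135j - 0.6877k


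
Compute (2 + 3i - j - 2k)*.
2 - 3i + j + 2k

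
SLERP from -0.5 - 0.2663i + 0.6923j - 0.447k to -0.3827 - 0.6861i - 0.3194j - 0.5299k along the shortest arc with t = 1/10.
-0.5204 - 0.3383i + 0.6128j - 0.489k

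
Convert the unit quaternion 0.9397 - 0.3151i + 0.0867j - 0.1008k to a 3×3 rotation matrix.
[[0.9646, 0.1348, 0.2265], [-0.2441, 0.7811, 0.5747], [-0.0994, -0.6097, 0.7864]]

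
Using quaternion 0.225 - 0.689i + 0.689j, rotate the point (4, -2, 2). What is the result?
(2.721, -3.279, -2.418)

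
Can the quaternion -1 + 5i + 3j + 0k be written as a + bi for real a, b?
No. The quaternion -1 + 5i + 3j has j-coefficient y = 3 and k-coefficient z = 0, not both zero, so it does not lie in the complex subalgebra spanned by 1 and i.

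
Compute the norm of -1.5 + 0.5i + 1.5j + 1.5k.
√7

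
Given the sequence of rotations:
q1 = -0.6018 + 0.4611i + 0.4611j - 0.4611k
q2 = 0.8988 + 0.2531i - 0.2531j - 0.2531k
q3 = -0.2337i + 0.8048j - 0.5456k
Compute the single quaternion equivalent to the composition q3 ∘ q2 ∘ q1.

q2 · q1 = -0.6576 + 0.4955i + 0.5668j - 0.0287k
q3 · q2 · q1 = -0.356 + 0.4398i - 0.8063j - 0.1725k
-0.356 + 0.4398i - 0.8063j - 0.1725k


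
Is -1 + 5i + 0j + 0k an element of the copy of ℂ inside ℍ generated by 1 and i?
Yes. The quaternion -1 + 5i has j- and k-coefficients y = z = 0, so it lies in the complex subalgebra spanned by 1 and i.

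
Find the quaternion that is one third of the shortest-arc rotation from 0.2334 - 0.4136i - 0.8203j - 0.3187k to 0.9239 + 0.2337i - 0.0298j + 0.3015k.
0.6483 - 0.2381i - 0.7124j - 0.1244k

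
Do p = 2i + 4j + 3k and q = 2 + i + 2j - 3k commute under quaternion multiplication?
No: pq = -1 - 14i + 17j + 6k ≠ -1 + 22i - j + 6k = qp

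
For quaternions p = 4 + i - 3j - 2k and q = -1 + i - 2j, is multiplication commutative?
No: pq = -11 - i - 7j + 3k ≠ -11 + 7i - 3j + k = qp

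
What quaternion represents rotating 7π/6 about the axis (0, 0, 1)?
-0.2588 + 0.9659k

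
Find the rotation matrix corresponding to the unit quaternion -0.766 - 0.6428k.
[[0.1736, -0.9848, 0], [0.9848, 0.1736, 0], [0, 0, 1]]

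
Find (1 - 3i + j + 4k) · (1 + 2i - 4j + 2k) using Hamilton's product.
3 + 17i + 11j + 16k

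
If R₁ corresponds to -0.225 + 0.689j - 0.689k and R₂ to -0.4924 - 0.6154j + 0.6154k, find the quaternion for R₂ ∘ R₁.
0.9588 - 0.2008j + 0.2008k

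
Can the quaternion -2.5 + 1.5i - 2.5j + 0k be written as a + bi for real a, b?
No. The quaternion -2.5 + 1.5i - 2.5j has j-coefficient y = -2.5 and k-coefficient z = 0, not both zero, so it does not lie in the complex subalgebra spanned by 1 and i.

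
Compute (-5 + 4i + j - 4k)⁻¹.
-0.0862 - 0.069i - 0.0172j + 0.069k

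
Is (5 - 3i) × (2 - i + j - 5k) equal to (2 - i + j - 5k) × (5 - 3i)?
No: pq = 7 - 11i - 10j - 28k ≠ 7 - 11i + 20j - 22k = qp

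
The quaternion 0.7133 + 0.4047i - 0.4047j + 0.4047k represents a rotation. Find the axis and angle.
axis = (√3/3, -√3/3, √3/3), θ = 89°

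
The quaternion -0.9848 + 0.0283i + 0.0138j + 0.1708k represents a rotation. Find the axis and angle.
axis = (0.1629, 0.0795, 0.9834), θ = 340°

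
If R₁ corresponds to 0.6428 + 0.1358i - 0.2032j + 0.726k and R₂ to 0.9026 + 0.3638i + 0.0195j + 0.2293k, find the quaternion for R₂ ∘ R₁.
0.3683 + 0.4172i - 0.4039j + 0.7261k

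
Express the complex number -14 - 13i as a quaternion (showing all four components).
-14 - 13i + 0j + 0k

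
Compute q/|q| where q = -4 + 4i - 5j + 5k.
-0.4417 + 0.4417i - 0.5522j + 0.5522k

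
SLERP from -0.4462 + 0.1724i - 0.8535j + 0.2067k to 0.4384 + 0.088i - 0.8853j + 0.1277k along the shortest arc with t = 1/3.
-0.1565 + 0.1583i - 0.9545j + 0.1982k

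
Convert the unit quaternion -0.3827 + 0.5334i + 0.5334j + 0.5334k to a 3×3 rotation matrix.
[[-0.1381, 0.9773, 0.1608], [0.1608, -0.1381, 0.9773], [0.9773, 0.1608, -0.1381]]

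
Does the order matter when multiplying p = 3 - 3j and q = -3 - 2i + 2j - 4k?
Yes: pq = -3 + 6i + 15j - 18k ≠ -3 - 18i + 15j - 6k = qp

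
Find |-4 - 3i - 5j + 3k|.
√59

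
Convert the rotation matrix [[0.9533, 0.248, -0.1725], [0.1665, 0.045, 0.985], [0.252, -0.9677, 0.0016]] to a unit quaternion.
0.7071 - 0.6904i - 0.1501j - 0.0288k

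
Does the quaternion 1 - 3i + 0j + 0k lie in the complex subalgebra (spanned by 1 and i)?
Yes. The quaternion 1 - 3i has j- and k-coefficients y = z = 0, so it lies in the complex subalgebra spanned by 1 and i.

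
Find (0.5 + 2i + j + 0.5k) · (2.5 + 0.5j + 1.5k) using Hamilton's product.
6.25i - 0.25j + 3k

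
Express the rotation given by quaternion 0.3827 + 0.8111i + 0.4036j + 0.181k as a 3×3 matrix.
[[0.6087, 0.5162, 0.6025], [0.7933, -0.3813, -0.4747], [-0.0153, 0.7669, -0.6416]]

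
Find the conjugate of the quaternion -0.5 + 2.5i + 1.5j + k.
-0.5 - 2.5i - 1.5j - k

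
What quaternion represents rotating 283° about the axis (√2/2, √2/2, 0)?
-0.7826 + 0.4402i + 0.4402j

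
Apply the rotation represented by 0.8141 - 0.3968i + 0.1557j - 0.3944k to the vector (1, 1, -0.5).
(0.876, -0.653, -1.028)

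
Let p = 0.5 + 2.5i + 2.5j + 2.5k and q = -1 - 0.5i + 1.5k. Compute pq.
-3 + i - 7.5j - 0.5k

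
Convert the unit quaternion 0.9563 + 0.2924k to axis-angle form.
axis = (0, 0, 1), θ = 34°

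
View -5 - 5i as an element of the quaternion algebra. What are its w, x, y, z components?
-5 - 5i + 0j + 0k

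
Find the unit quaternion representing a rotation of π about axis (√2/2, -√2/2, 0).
0.7071i - 0.7071j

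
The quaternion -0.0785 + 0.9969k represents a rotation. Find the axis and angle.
axis = (0, 0, 1), θ = 189°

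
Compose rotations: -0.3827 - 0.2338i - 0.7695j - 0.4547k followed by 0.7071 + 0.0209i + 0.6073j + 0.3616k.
0.366 - 0.1712i - 0.8516j - 0.334k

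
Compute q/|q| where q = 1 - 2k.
0.4472 - 0.8944k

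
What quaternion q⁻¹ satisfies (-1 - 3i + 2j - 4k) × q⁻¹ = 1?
-0.0333 + 0.1i - 0.0667j + 0.1333k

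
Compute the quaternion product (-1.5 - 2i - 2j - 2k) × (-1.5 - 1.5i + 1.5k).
2.25 + 2.25i + 9j - 2.25k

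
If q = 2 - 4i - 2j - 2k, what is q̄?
2 + 4i + 2j + 2k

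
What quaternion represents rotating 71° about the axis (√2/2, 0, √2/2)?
0.8141 + 0.4106i + 0.4106k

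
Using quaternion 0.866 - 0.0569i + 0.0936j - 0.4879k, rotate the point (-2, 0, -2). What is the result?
(-1.448, 1.697, -1.739)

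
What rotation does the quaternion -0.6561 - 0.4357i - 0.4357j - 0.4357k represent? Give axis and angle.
axis = (-√3/3, -√3/3, -√3/3), θ = 262°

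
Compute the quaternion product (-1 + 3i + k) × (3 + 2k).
-5 + 9i - 6j + k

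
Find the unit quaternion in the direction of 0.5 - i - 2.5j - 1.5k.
0.1601 - 0.3203i - 0.8006j - 0.4804k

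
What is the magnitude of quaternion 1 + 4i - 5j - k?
√43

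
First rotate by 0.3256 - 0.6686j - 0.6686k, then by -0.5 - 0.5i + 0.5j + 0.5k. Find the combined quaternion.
0.5058 - 0.1628i + 0.1628j + 0.8314k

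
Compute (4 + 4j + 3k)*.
4 - 4j - 3k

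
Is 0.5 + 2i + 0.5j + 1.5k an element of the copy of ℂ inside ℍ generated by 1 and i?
No. The quaternion 0.5 + 2i + 0.5j + 1.5k has j-coefficient y = 0.5 and k-coefficient z = 1.5, not both zero, so it does not lie in the complex subalgebra spanned by 1 and i.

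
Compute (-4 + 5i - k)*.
-4 - 5i + k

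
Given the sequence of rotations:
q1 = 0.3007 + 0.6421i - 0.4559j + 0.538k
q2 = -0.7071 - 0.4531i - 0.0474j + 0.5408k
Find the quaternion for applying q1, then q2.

q2 · q1 = -0.2342 - 0.3692i + 0.8991j + 0.0192k
-0.2342 - 0.3692i + 0.8991j + 0.0192k


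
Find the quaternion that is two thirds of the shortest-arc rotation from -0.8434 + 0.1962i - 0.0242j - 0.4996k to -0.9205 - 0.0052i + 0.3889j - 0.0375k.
-0.9409 + 0.0663i + 0.2618j - 0.2042k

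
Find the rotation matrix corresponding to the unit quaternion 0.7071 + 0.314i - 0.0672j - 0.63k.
[[0.1972, 0.8487, -0.4907], [-0.9331, 0.009, -0.3594], [-0.3006, 0.5287, 0.7938]]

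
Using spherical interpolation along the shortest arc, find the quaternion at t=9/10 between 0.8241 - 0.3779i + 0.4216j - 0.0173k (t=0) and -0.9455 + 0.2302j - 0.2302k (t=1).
0.9628 - 0.0424i - 0.1646j + 0.21k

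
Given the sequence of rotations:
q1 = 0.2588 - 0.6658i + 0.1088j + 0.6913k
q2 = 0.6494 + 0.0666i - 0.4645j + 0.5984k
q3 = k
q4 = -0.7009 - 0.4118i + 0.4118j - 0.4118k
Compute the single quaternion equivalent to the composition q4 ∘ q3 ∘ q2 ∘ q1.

q2 · q1 = -0.1507 - 0.8013i - 0.494j + 0.3018k
q3 · q2 · q1 = -0.3018 + 0.494i - 0.8013j - 0.1507k
q4 · q3 · q2 · q1 = 0.6829 - 0.614i + 0.1719j + 0.3565k
0.6829 - 0.614i + 0.1719j + 0.3565k


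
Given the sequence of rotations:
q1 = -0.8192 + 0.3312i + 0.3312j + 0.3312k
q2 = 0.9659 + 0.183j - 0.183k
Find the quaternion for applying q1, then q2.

q2 · q1 = -0.7913 + 0.4411i + 0.1094j + 0.4092k
-0.7913 + 0.4411i + 0.1094j + 0.4092k


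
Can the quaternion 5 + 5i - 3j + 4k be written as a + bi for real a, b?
No. The quaternion 5 + 5i - 3j + 4k has j-coefficient y = -3 and k-coefficient z = 4, not both zero, so it does not lie in the complex subalgebra spanned by 1 and i.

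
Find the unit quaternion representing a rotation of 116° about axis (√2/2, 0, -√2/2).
0.5299 + 0.5997i - 0.5997k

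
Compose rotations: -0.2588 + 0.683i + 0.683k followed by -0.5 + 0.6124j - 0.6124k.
0.5477 + 0.0768i - 0.5768j - 0.6013k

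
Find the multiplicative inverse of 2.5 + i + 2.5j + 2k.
0.1429 - 0.0571i - 0.1429j - 0.1143k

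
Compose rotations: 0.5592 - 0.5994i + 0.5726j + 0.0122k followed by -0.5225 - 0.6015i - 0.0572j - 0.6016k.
-0.6126 + 0.3206i + 0.0368j - 0.7215k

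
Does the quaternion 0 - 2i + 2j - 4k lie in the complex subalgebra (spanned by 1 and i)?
No. The quaternion -2i + 2j - 4k has j-coefficient y = 2 and k-coefficient z = -4, not both zero, so it does not lie in the complex subalgebra spanned by 1 and i.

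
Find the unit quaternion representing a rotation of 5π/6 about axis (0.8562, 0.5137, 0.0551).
0.2588 + 0.827i + 0.4962j + 0.0532k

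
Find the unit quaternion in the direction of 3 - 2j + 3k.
0.6396 - 0.4264j + 0.6396k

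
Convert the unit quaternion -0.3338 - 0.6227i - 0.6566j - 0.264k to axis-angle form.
axis = (-0.6606, -0.6966, -0.2801), θ = 219°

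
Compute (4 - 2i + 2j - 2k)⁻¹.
0.1429 + 0.0714i - 0.0714j + 0.0714k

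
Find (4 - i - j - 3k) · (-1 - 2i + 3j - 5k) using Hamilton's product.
-18 + 7i + 14j - 22k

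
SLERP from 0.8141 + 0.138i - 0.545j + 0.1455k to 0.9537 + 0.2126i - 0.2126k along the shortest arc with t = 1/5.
0.8762 + 0.1595i - 0.4488j + 0.0739k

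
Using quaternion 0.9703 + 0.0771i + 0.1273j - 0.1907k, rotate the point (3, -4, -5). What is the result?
(0.038, -3.722, -6.012)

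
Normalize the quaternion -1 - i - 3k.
-0.3015 - 0.3015i - 0.9045k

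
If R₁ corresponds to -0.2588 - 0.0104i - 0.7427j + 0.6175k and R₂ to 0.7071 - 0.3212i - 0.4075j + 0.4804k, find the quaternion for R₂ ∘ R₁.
-0.7856 + 0.1809i - 0.2264j + 0.5466k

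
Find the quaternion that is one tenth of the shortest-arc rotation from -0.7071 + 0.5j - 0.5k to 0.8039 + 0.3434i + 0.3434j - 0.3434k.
-0.7894 - 0.0472i + 0.4328j - 0.4328k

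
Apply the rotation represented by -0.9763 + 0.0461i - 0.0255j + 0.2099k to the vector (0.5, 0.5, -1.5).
(0.555, 0.129, -1.557)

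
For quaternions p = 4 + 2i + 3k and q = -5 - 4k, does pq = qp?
No: pq = -8 - 10i + 8j - 31k ≠ -8 - 10i - 8j - 31k = qp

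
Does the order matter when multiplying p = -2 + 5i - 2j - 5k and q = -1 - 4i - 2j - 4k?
Yes: pq = -2 + i + 46j - 5k ≠ -2 + 5i - 34j + 31k = qp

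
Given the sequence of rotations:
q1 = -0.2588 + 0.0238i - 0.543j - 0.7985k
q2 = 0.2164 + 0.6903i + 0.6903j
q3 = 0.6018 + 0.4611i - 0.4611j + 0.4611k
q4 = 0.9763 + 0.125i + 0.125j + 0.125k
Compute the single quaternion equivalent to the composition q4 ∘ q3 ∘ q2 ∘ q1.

q2 · q1 = 0.3024 - 0.7247i + 0.255j - 0.5641k
q3 · q2 · q1 = 0.8938 - 0.1542i - 0.06j - 0.4166k
q4 · q3 · q2 · q1 = 0.9515 - 0.0834i + 0.0859j - 0.2832k
0.9515 - 0.0834i + 0.0859j - 0.2832k


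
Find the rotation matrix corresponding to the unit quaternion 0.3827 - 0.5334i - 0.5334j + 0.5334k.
[[-0.1381, 0.1608, -0.9773], [0.9773, -0.1381, -0.1608], [-0.1608, -0.9773, -0.1381]]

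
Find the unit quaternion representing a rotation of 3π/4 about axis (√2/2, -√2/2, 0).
0.3827 + 0.6533i - 0.6533j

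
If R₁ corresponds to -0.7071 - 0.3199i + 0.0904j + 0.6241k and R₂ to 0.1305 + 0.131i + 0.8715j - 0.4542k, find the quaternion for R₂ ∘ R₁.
0.1543 + 0.4506i - 0.5409j + 0.6932k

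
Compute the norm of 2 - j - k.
√6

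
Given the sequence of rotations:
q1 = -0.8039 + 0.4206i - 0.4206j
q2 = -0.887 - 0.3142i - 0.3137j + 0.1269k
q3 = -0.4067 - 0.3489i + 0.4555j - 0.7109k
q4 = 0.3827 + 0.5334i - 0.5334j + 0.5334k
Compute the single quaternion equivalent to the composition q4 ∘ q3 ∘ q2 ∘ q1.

q2 · q1 = 0.7133 - 0.0671i + 0.6786j + 0.1621k
q3 · q2 · q1 = -0.5074 + 0.3347i + 0.1532j - 0.7792k
q4 · q3 · q2 · q1 = 0.1246 + 0.1914i + 0.9234j - 0.3086k
0.1246 + 0.1914i + 0.9234j - 0.3086k


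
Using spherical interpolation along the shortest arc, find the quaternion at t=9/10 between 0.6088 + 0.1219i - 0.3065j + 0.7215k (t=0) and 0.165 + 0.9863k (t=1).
0.2153 + 0.013i - 0.0327j + 0.9759k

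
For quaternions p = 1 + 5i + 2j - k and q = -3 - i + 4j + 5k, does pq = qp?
No: pq = -1 - 2i - 26j + 30k ≠ -1 - 30i + 22j - 14k = qp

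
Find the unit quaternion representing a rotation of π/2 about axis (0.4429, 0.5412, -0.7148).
0.7071 + 0.3132i + 0.3827j - 0.5054k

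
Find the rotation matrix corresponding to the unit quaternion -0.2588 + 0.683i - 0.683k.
[[0.067, -0.3535, -0.933], [0.3535, -0.866, 0.3535], [-0.933, -0.3535, 0.067]]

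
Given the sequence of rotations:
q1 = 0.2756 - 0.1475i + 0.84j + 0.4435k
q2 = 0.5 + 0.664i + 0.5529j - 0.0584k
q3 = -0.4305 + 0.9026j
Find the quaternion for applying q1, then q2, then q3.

q2 · q1 = -0.2028 + 0.4035i + 0.2865j + 0.845k
q3 · q2 · q1 = -0.1713 + 0.589i - 0.3064j - 0.728k
-0.1713 + 0.589i - 0.3064j - 0.728k


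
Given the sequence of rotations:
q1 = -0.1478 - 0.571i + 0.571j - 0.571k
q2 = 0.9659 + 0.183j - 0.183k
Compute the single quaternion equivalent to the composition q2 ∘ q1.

q2 · q1 = -0.3517 - 0.5515i + 0.629j - 0.42k
-0.3517 - 0.5515i + 0.629j - 0.42k


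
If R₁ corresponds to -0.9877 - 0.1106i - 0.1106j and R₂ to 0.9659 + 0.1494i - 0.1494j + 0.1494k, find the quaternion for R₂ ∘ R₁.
-0.954 - 0.2379i + 0.0242j - 0.1806k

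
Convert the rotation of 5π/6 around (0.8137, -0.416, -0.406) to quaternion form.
0.2588 + 0.786i - 0.4018j - 0.3922k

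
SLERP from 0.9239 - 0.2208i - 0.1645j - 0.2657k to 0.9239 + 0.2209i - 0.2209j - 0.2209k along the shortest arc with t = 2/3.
0.9453 + 0.0742i - 0.2066j - 0.2414k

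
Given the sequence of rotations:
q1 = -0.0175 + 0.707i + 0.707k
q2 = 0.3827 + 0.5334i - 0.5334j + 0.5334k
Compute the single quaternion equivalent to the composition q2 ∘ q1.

q2 · q1 = -0.7609 - 0.1159i + 0.0093j + 0.6383k
-0.7609 - 0.1159i + 0.0093j + 0.6383k


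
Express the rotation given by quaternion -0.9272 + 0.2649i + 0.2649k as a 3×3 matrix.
[[0.8597, 0.4912, 0.1403], [-0.4912, 0.7193, 0.4912], [0.1403, -0.4912, 0.8597]]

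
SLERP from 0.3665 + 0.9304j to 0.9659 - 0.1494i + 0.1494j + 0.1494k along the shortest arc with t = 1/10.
0.4595 - 0.0181i + 0.8878j + 0.0181k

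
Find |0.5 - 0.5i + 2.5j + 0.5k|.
√7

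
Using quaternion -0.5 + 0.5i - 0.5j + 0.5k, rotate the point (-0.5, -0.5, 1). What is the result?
(1, 0.5, 0.5)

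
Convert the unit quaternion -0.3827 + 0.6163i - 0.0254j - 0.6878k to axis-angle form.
axis = (0.6671, -0.0275, -0.7445), θ = 5π/4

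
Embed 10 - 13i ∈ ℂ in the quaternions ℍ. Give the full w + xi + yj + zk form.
10 - 13i + 0j + 0k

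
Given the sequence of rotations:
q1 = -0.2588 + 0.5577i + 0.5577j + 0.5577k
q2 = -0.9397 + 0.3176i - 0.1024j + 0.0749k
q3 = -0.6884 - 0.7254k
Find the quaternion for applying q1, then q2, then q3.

q2 · q1 = 0.0814 - 0.7051i - 0.6329j - 0.3092k
q3 · q2 · q1 = -0.2803 + 0.0263i + 0.9472j + 0.1538k
-0.2803 + 0.0263i + 0.9472j + 0.1538k


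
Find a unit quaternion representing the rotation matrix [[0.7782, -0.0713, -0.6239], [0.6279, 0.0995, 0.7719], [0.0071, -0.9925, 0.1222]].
0.7071 - 0.6238i - 0.2231j + 0.2472k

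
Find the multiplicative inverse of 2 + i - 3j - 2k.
0.1111 - 0.0556i + 0.1667j + 0.1111k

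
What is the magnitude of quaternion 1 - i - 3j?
√11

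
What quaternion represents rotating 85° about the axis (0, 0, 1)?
0.7373 + 0.6756k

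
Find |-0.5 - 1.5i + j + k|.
2.121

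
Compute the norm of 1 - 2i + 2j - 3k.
√18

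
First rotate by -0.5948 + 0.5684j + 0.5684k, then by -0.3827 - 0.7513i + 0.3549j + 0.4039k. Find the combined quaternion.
-0.2037 + 0.419i - 0.0016j - 0.8848k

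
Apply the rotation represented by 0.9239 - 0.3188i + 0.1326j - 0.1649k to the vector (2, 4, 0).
(2.702, 2.191, -2.811)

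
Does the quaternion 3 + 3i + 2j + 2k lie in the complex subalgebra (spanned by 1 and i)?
No. The quaternion 3 + 3i + 2j + 2k has j-coefficient y = 2 and k-coefficient z = 2, not both zero, so it does not lie in the complex subalgebra spanned by 1 and i.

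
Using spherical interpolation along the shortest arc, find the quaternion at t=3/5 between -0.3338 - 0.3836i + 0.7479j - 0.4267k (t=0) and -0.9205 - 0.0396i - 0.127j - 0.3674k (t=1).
-0.8107 - 0.2162i + 0.2781j - 0.4677k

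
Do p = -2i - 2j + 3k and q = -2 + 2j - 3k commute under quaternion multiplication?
No: pq = 13 + 4i - 2j - 10k ≠ 13 + 4i + 10j - 2k = qp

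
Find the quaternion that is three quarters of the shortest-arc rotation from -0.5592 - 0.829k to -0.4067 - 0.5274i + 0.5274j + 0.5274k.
0.1637 + 0.4595i - 0.4595j - 0.7422k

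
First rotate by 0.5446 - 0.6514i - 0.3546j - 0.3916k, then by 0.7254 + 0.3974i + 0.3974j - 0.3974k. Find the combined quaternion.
0.6392 - 0.5526i + 0.3737j - 0.3825k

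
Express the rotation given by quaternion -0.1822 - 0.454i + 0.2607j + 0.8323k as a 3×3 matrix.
[[-0.5214, 0.0666, -0.8507], [-0.54, -0.7977, 0.2685], [-0.6607, 0.5994, 0.4518]]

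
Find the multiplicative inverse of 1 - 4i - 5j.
0.0238 + 0.0952i + 0.119j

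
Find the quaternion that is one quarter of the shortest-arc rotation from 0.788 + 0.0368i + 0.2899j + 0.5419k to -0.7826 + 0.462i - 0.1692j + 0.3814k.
0.8907 - 0.1111i + 0.2913j + 0.3309k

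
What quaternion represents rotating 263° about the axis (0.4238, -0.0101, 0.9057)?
-0.6626 + 0.3174i - 0.0076j + 0.6783k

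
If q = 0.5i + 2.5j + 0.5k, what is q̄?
-0.5i - 2.5j - 0.5k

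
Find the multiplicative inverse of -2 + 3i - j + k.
-0.1333 - 0.2i + 0.0667j - 0.0667k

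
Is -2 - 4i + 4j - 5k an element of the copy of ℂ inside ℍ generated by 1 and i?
No. The quaternion -2 - 4i + 4j - 5k has j-coefficient y = 4 and k-coefficient z = -5, not both zero, so it does not lie in the complex subalgebra spanned by 1 and i.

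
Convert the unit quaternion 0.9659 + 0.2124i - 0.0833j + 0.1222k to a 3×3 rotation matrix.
[[0.9563, -0.2715, -0.109], [0.2007, 0.8799, -0.4307], [0.2128, 0.39, 0.8959]]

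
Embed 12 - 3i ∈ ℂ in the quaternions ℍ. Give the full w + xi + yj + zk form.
12 - 3i + 0j + 0k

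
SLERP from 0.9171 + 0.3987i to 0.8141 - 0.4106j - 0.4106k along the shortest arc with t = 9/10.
0.8458 + 0.0436i - 0.376j - 0.376k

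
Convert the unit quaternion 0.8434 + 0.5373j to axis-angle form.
axis = (0, 1, 0), θ = 65°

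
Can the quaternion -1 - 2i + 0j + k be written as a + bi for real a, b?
No. The quaternion -1 - 2i + k has j-coefficient y = 0 and k-coefficient z = 1, not both zero, so it does not lie in the complex subalgebra spanned by 1 and i.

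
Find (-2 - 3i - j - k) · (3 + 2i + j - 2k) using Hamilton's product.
-1 - 10i - 13j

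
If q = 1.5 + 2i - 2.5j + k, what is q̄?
1.5 - 2i + 2.5j - k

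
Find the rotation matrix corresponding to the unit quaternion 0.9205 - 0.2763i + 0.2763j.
[[0.8473, -0.1527, 0.5087], [-0.1527, 0.8473, 0.5087], [-0.5087, -0.5087, 0.6946]]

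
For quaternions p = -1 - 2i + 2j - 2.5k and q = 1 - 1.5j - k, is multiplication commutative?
No: pq = -0.5 - 7.75i + 1.5j + 1.5k ≠ -0.5 + 3.75i + 5.5j - 4.5k = qp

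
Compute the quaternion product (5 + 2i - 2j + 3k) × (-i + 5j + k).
9 - 22i + 20j + 13k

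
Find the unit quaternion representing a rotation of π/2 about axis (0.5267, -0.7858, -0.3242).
0.7071 + 0.3724i - 0.5556j - 0.2292k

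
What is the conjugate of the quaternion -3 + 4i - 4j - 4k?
-3 - 4i + 4j + 4k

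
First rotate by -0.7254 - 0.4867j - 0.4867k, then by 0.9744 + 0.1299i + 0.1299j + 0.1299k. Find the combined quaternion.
-0.5804 - 0.0942i - 0.5052j - 0.6317k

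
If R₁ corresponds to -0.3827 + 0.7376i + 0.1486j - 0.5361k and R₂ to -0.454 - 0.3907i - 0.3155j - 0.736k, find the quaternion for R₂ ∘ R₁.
0.1142 + 0.0932i - 0.6991j + 0.6997k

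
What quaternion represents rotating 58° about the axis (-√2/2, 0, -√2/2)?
0.8746 - 0.3428i - 0.3428k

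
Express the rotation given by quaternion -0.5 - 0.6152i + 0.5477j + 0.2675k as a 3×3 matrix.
[[0.2569, -0.4064, -0.8768], [-0.9414, 0.0999, -0.3222], [0.2186, 0.9082, -0.3569]]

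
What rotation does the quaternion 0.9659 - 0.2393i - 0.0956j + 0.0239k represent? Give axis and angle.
axis = (-0.9247, -0.3694, 0.0924), θ = π/6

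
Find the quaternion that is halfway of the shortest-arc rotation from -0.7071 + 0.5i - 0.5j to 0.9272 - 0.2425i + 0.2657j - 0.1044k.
-0.8362 + 0.3799i - 0.3918j + 0.0534k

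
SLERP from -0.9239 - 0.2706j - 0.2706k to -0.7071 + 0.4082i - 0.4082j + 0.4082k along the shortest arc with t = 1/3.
-0.9249 + 0.1523i - 0.3459j - 0.0414k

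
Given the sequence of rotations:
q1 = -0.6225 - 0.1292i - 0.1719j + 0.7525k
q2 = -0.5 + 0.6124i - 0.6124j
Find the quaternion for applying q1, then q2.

q2 · q1 = 0.2851 - 0.7774i + 0.0063j - 0.5606k
0.2851 - 0.7774i + 0.0063j - 0.5606k


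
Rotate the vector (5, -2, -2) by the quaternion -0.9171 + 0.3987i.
(5, -2.827, 0.098)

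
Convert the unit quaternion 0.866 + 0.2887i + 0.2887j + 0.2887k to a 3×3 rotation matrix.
[[0.6666, -0.3333, 0.6667], [0.6667, 0.6666, -0.3333], [-0.3333, 0.6667, 0.6666]]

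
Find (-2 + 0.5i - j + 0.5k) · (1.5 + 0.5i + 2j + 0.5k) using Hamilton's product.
-1.5 - 1.75i - 5.5j + 1.25k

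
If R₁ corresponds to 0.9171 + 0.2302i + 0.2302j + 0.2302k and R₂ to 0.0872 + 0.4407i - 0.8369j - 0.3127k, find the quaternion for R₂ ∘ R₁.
0.2432 + 0.3036i - 0.9209j + 0.0274k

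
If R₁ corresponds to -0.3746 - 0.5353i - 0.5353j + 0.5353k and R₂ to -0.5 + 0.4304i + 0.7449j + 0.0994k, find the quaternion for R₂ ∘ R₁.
0.7632 + 0.5584i - 0.295j - 0.1365k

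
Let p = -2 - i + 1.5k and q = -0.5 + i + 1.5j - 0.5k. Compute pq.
2.75 - 3.75i - 2j - 1.25k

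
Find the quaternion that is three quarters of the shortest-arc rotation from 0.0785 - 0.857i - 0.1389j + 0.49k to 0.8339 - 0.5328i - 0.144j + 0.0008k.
0.6983 - 0.6832i - 0.1574j + 0.1446k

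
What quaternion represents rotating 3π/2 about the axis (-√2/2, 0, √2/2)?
-0.7071 - 0.5i + 0.5k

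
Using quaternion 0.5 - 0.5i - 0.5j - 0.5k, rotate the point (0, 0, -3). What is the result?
(0, -3, 0)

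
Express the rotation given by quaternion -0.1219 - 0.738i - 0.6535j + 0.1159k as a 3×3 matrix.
[[0.119, 0.9928, -0.0117], [0.9363, -0.1162, -0.3314], [-0.3304, 0.0284, -0.9434]]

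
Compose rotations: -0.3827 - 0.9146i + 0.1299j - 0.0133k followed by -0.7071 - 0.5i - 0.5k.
-0.1933 + 0.903i + 0.3588j + 0.1358k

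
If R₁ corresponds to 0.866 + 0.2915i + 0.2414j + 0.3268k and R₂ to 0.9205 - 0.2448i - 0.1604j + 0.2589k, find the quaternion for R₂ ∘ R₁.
0.8226 - 0.0586i + 0.2388j + 0.5127k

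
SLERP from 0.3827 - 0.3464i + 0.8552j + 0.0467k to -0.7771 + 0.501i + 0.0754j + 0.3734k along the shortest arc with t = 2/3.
0.7518 - 0.5259i + 0.2957j - 0.266k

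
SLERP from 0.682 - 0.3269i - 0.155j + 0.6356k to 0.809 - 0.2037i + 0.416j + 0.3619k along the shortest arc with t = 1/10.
0.7101 - 0.3205i - 0.0967j + 0.6195k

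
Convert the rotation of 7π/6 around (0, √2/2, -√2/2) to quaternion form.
-0.2588 + 0.683j - 0.683k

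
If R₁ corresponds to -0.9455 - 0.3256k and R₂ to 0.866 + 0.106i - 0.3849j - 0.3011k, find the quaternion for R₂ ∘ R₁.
-0.9168 + 0.0251i + 0.3984j + 0.0027k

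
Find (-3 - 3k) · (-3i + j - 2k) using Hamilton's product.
-6 + 12i + 6j + 6k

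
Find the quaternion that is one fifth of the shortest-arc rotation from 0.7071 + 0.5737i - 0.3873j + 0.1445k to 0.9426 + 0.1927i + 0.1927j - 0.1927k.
0.8016 + 0.5223i - 0.2803j + 0.0775k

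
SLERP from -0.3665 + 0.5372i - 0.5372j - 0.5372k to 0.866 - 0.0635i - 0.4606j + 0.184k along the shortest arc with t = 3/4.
-0.8812 + 0.2392i + 0.2182j - 0.3444k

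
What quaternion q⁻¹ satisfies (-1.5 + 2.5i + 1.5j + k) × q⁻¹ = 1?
-0.1277 - 0.2128i - 0.1277j - 0.0851k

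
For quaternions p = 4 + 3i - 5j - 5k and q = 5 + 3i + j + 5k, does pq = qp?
No: pq = 41 + 7i - 51j + 13k ≠ 41 + 47i + 9j - 23k = qp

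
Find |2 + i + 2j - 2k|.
√13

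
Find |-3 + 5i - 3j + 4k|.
√59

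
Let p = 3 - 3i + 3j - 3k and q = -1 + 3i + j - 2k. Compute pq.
-3 + 9i - 15j - 15k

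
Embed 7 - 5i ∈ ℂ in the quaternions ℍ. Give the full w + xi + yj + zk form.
7 - 5i + 0j + 0k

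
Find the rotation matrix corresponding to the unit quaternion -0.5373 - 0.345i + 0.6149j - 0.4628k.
[[-0.1846, -0.9216, -0.3414], [0.073, 0.3336, -0.9399], [0.9801, -0.1984, 0.0057]]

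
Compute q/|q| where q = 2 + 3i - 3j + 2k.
0.3922 + 0.5883i - 0.5883j + 0.3922k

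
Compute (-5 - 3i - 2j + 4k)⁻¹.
-0.0926 + 0.0556i + 0.037j - 0.0741k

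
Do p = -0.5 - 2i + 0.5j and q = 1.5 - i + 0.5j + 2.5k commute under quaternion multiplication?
No: pq = -3 - 1.25i + 5.5j - 1.75k ≠ -3 - 3.75i - 4.5j - 0.75k = qp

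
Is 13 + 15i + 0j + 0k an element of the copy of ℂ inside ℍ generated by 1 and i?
Yes. The quaternion 13 + 15i has j- and k-coefficients y = z = 0, so it lies in the complex subalgebra spanned by 1 and i.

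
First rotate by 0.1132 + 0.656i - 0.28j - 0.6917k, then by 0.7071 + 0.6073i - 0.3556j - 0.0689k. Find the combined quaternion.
-0.4656 + 0.7593i + 0.1366j - 0.4337k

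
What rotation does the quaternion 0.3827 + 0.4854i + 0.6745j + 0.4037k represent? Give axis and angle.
axis = (0.5254, 0.7301, 0.437), θ = 3π/4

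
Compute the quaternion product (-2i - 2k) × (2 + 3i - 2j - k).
4 - 8i - 8j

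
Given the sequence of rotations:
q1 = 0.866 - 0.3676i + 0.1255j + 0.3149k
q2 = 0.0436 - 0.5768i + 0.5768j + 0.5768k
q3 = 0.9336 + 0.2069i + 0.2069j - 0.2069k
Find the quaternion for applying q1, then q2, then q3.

q2 · q1 = -0.4283 - 0.4063i + 0.4746j + 0.6529k
q3 · q2 · q1 = -0.2789 - 0.2347i + 0.3034j + 0.8804k
-0.2789 - 0.2347i + 0.3034j + 0.8804k


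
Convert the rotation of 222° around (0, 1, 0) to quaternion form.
-0.3584 + 0.9336j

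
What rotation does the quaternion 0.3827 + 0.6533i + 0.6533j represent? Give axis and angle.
axis = (√2/2, √2/2, 0), θ = 3π/4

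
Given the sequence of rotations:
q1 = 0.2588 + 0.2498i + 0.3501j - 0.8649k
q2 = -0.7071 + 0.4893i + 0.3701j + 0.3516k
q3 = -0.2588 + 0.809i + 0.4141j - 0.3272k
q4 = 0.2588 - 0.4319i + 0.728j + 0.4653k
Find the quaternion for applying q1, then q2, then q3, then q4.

q2 · q1 = -0.1307 - 0.4932i + 0.3593j + 0.7814k
q3 · q2 · q1 = 0.5397 + 0.463i - 0.6179j + 0.3354k
q4 · q3 · q2 · q1 = 0.6334 + 0.4184i + 0.5933j + 0.2677k
0.6334 + 0.4184i + 0.5933j + 0.2677k


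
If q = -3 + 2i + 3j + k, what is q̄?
-3 - 2i - 3j - k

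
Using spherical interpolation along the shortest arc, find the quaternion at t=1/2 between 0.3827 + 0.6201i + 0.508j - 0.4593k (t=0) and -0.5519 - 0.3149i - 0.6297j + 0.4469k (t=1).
0.4755 + 0.4757i + 0.5788j - 0.461k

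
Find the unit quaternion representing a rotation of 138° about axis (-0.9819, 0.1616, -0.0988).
0.3584 - 0.9167i + 0.1509j - 0.0922k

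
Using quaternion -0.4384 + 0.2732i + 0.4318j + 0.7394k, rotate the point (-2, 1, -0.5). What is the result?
(1.804, 0.143, -1.405)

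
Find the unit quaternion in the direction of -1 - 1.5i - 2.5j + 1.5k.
-0.2917 - 0.4376i - 0.7293j + 0.4376k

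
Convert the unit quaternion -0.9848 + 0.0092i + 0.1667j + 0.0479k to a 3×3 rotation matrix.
[[0.9398, 0.0974, -0.3275], [-0.0913, 0.9952, 0.0341], [0.3292, -0.0022, 0.9443]]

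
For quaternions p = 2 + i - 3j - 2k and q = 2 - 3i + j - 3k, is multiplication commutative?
No: pq = 4 + 7i + 5j - 18k ≠ 4 - 15i - 13j - 2k = qp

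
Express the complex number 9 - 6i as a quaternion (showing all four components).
9 - 6i + 0j + 0k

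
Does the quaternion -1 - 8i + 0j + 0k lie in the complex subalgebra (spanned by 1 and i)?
Yes. The quaternion -1 - 8i has j- and k-coefficients y = z = 0, so it lies in the complex subalgebra spanned by 1 and i.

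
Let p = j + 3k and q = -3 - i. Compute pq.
-6j - 8k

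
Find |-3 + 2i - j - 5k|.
√39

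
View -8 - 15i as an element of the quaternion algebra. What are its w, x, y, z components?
-8 - 15i + 0j + 0k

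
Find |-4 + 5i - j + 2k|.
√46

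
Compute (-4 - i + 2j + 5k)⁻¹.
-0.087 + 0.0217i - 0.0435j - 0.1087k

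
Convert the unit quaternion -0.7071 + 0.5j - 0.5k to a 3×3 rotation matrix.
[[0, -0.7071, -0.7071], [0.7071, 0.5, -0.5], [0.7071, -0.5, 0.5]]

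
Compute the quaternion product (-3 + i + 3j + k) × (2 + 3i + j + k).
-13 - 5i + 5j - 9k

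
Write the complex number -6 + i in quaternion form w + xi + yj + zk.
-6 + i + 0j + 0k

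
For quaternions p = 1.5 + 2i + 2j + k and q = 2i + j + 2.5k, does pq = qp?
No: pq = -8.5 + 7i - 1.5j + 1.75k ≠ -8.5 - i + 4.5j + 5.75k = qp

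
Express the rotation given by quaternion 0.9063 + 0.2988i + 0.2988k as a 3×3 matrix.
[[0.8214, -0.5416, 0.1786], [0.5416, 0.6429, -0.5416], [0.1786, 0.5416, 0.8214]]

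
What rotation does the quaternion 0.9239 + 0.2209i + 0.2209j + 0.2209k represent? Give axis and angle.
axis = (√3/3, √3/3, √3/3), θ = π/4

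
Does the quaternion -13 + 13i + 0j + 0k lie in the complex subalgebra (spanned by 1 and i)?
Yes. The quaternion -13 + 13i has j- and k-coefficients y = z = 0, so it lies in the complex subalgebra spanned by 1 and i.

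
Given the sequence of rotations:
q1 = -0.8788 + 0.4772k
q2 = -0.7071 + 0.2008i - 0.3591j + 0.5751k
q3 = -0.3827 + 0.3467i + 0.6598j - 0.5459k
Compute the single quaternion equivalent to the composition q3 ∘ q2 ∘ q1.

q2 · q1 = 0.347 - 0.3478i + 0.2198j - 0.8428k
q3 · q2 · q1 = -0.6173 - 0.1827i + 0.6269j + 0.4388k
-0.6173 - 0.1827i + 0.6269j + 0.4388k


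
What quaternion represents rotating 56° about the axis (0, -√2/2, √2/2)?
0.8829 - 0.332j + 0.332k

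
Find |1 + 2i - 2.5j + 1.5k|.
3.674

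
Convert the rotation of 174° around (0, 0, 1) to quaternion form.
0.0523 + 0.9986k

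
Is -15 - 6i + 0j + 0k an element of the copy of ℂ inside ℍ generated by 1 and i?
Yes. The quaternion -15 - 6i has j- and k-coefficients y = z = 0, so it lies in the complex subalgebra spanned by 1 and i.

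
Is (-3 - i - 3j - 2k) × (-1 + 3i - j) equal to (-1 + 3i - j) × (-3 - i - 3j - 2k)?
No: pq = 3 - 10i + 12k ≠ 3 - 6i + 12j - 8k = qp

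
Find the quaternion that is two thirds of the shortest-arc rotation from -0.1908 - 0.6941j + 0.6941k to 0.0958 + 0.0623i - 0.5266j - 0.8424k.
-0.1608 - 0.0497i + 0.1136j + 0.9792k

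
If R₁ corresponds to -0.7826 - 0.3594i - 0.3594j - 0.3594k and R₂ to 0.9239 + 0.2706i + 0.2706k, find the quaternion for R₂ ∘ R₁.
-0.5285 - 0.4466i - 0.332j - 0.6411k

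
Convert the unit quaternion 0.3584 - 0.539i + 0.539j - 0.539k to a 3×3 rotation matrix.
[[-0.1621, -0.1947, 0.9674], [-0.9674, -0.1621, -0.1947], [0.1947, -0.9674, -0.1621]]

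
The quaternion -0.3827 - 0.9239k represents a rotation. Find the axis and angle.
axis = (0, 0, -1), θ = 5π/4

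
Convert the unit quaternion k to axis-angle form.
axis = (0, 0, 1), θ = π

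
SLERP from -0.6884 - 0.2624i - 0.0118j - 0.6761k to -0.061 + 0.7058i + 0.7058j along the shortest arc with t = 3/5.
-0.3279 - 0.6797i - 0.5434j - 0.3676k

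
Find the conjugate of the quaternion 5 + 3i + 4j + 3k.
5 - 3i - 4j - 3k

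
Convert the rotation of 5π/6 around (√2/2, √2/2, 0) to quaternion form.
0.2588 + 0.683i + 0.683j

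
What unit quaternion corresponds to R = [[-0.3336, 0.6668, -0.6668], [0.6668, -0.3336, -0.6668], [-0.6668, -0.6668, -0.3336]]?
-0.5774i - 0.5774j + 0.5774k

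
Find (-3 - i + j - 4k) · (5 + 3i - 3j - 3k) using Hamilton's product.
-21 - 29i - j - 11k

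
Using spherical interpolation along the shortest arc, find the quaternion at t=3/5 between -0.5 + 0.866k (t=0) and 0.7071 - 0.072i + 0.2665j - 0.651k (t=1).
-0.6368 + 0.044i - 0.1628j + 0.7524k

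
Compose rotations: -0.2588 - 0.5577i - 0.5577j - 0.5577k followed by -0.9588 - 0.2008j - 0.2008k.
0.0242 + 0.5347i + 0.6987j + 0.4747k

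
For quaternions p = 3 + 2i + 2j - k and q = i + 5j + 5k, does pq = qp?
No: pq = -7 + 18i + 4j + 23k ≠ -7 - 12i + 26j + 7k = qp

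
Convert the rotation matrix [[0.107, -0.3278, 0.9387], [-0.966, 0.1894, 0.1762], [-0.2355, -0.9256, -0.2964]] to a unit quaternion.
0.5 - 0.5509i + 0.5871j - 0.3191k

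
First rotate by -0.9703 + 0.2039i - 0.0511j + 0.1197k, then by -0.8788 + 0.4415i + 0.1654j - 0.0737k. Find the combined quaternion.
0.78 - 0.5915i - 0.1835j - 0.09k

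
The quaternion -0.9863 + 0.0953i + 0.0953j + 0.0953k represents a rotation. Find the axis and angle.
axis = (√3/3, √3/3, √3/3), θ = 341°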